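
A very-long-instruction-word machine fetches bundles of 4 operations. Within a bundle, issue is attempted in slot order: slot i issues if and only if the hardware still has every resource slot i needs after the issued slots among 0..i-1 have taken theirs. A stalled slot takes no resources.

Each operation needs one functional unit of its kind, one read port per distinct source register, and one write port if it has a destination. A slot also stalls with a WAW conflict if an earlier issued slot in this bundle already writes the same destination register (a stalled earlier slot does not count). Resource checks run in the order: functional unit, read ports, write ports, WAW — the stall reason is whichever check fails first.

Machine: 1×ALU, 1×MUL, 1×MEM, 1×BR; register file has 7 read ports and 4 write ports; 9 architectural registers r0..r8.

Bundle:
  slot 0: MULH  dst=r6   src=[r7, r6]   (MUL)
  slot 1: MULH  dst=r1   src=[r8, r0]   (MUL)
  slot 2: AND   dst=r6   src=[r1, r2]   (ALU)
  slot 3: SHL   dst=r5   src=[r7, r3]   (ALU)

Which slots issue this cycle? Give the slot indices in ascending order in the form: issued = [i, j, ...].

issued = [0, 3]

(0) want 1×MUL +2rd +1wr — yes → AL1|MU0|ME1|BR1|rd5|wr3
(1) want 1×MUL +2rd +1wr — FU → AL1|MU0|ME1|BR1|rd5|wr3
(2) want 1×ALU +2rd +1wr — WAW → AL1|MU0|ME1|BR1|rd5|wr3
(3) want 1×ALU +2rd +1wr — yes → AL0|MU0|ME1|BR1|rd3|wr2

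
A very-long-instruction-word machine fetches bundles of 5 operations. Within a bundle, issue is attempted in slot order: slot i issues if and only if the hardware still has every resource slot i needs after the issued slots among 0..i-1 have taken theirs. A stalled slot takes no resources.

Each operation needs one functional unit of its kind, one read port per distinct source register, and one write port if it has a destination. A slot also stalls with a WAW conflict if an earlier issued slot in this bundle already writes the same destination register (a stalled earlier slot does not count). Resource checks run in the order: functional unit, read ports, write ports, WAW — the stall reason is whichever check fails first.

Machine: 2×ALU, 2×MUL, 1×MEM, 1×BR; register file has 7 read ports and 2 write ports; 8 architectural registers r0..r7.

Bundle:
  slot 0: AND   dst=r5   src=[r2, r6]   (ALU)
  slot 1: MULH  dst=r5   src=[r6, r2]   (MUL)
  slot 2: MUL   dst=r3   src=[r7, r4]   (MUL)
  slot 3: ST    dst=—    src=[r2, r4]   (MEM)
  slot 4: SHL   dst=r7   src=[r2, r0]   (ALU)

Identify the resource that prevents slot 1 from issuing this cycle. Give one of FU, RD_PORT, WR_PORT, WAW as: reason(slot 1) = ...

reason(slot 1) = WAW

#0 ALU src=r2,r6 dispatched  <A:1 Mu:2 Ld:1 B:1 rd:5 wr:1>
#1 MUL src=r6,r2 held:WAW  <A:1 Mu:2 Ld:1 B:1 rd:5 wr:1>
#2 MUL src=r7,r4 dispatched  <A:1 Mu:1 Ld:1 B:1 rd:3 wr:0>
#3 MEM src=r2,r4 dispatched  <A:1 Mu:1 Ld:0 B:1 rd:1 wr:0>
#4 ALU src=r2,r0 held:RD_PORT  <A:1 Mu:1 Ld:0 B:1 rd:1 wr:0>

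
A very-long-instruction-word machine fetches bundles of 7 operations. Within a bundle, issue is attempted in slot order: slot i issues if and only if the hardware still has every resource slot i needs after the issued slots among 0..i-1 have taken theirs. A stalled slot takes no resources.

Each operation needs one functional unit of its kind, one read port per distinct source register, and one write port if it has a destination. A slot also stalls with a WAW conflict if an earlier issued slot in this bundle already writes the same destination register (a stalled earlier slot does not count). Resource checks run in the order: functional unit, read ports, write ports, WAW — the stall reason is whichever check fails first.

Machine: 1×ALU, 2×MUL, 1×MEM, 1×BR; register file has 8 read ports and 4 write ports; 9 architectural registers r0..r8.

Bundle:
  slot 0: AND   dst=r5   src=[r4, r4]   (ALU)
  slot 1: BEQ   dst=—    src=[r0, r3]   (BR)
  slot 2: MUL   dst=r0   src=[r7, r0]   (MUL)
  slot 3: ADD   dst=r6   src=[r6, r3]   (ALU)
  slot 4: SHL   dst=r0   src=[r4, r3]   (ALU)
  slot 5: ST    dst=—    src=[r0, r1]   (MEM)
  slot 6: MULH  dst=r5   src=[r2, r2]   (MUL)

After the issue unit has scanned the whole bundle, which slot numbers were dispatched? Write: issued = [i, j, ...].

issued = [0, 1, 2, 5]

(0) want 1×ALU +1rd +1wr — yes → AL0|MU2|ME1|BR1|rd7|wr3
(1) want 1×BR +2rd +0wr — yes → AL0|MU2|ME1|BR0|rd5|wr3
(2) want 1×MUL +2rd +1wr — yes → AL0|MU1|ME1|BR0|rd3|wr2
(3) want 1×ALU +2rd +1wr — FU → AL0|MU1|ME1|BR0|rd3|wr2
(4) want 1×ALU +2rd +1wr — FU → AL0|MU1|ME1|BR0|rd3|wr2
(5) want 1×MEM +2rd +0wr — yes → AL0|MU1|ME0|BR0|rd1|wr2
(6) want 1×MUL +1rd +1wr — WAW → AL0|MU1|ME0|BR0|rd1|wr2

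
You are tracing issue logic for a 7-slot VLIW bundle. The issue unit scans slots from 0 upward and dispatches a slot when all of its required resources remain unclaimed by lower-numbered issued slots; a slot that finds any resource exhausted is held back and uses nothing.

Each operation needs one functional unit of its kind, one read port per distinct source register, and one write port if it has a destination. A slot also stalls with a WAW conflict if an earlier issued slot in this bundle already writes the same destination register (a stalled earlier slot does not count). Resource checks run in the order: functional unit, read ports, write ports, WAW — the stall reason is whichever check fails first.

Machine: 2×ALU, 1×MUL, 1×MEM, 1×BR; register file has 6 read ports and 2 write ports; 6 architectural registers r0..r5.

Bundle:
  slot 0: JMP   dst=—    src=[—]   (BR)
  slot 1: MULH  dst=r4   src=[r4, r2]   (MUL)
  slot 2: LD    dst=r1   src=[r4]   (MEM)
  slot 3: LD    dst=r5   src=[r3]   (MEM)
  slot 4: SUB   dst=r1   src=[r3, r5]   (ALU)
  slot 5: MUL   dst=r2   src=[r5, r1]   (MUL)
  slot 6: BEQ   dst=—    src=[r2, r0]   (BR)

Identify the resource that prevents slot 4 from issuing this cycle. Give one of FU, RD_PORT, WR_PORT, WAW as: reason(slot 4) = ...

#0 BR src=- dispatched  <A:2 Mu:1 Ld:1 B:0 rd:6 wr:2>
#1 MUL src=r4,r2 dispatched  <A:2 Mu:0 Ld:1 B:0 rd:4 wr:1>
#2 MEM src=r4 dispatched  <A:2 Mu:0 Ld:0 B:0 rd:3 wr:0>
#3 MEM src=r3 held:FU  <A:2 Mu:0 Ld:0 B:0 rd:3 wr:0>
#4 ALU src=r3,r5 held:WR_PORT  <A:2 Mu:0 Ld:0 B:0 rd:3 wr:0>
#5 MUL src=r5,r1 held:FU  <A:2 Mu:0 Ld:0 B:0 rd:3 wr:0>
#6 BR src=r2,r0 held:FU  <A:2 Mu:0 Ld:0 B:0 rd:3 wr:0>

reason(slot 4) = WR_PORT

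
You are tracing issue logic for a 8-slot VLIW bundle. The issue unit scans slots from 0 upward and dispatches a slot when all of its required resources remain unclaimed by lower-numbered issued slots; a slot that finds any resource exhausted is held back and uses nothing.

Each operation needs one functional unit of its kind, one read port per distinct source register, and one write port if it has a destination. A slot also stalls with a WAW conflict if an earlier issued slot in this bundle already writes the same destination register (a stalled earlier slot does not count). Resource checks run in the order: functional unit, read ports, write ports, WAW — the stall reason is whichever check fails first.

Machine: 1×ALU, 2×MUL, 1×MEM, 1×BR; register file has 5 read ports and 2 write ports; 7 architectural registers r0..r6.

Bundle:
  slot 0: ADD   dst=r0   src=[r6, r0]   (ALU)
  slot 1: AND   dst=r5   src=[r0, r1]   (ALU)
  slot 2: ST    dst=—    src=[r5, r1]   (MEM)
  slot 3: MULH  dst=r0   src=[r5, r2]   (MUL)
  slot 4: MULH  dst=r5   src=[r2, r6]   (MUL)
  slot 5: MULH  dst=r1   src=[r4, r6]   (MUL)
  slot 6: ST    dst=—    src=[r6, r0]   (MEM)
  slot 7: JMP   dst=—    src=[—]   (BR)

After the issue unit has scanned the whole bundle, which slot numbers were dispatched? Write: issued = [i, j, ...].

issued = [0, 2, 7]

#0 ALU src=r6,r0 dispatched  <A:0 Mu:2 Ld:1 B:1 rd:3 wr:1>
#1 ALU src=r0,r1 held:FU  <A:0 Mu:2 Ld:1 B:1 rd:3 wr:1>
#2 MEM src=r5,r1 dispatched  <A:0 Mu:2 Ld:0 B:1 rd:1 wr:1>
#3 MUL src=r5,r2 held:RD_PORT  <A:0 Mu:2 Ld:0 B:1 rd:1 wr:1>
#4 MUL src=r2,r6 held:RD_PORT  <A:0 Mu:2 Ld:0 B:1 rd:1 wr:1>
#5 MUL src=r4,r6 held:RD_PORT  <A:0 Mu:2 Ld:0 B:1 rd:1 wr:1>
#6 MEM src=r6,r0 held:FU  <A:0 Mu:2 Ld:0 B:1 rd:1 wr:1>
#7 BR src=- dispatched  <A:0 Mu:2 Ld:0 B:0 rd:1 wr:1>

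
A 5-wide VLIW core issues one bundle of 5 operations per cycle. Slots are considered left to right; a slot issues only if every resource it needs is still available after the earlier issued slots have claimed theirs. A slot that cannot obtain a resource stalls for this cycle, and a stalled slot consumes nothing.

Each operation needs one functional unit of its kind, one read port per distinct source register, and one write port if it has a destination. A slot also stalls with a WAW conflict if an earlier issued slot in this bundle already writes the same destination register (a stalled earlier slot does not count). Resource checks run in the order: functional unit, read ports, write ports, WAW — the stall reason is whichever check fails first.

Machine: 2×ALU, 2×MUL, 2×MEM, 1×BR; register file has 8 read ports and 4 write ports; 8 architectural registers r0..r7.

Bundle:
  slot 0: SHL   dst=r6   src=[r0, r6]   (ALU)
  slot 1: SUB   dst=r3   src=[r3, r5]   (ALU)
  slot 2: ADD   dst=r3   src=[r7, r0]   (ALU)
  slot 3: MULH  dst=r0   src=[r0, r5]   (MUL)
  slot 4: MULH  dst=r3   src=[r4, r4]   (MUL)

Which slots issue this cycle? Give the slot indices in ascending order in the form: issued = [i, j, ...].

issued = [0, 1, 3]

(0) want 1×ALU +2rd +1wr — yes → AL1|MU2|ME2|BR1|rd6|wr3
(1) want 1×ALU +2rd +1wr — yes → AL0|MU2|ME2|BR1|rd4|wr2
(2) want 1×ALU +2rd +1wr — FU → AL0|MU2|ME2|BR1|rd4|wr2
(3) want 1×MUL +2rd +1wr — yes → AL0|MU1|ME2|BR1|rd2|wr1
(4) want 1×MUL +1rd +1wr — WAW → AL0|MU1|ME2|BR1|rd2|wr1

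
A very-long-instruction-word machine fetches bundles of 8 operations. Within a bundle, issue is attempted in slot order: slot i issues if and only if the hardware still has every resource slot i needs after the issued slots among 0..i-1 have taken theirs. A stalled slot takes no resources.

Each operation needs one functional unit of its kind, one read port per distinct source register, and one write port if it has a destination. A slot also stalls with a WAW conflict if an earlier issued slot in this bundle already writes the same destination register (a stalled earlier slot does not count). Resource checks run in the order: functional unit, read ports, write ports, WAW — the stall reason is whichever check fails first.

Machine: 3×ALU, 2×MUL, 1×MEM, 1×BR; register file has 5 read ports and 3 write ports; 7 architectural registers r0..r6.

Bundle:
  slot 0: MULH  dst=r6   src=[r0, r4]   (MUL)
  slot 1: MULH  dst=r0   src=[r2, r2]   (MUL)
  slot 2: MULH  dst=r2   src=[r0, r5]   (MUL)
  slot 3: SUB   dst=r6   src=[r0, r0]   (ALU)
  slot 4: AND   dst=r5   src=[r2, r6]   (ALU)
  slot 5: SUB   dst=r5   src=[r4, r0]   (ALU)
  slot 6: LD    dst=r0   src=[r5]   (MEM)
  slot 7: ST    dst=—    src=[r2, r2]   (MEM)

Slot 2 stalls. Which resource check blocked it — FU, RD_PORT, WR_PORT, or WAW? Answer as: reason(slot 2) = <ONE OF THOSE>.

reason(slot 2) = FU

[0] MUL needs rd=2 wr=1: ok; after: ALU=3 MUL=1 MEM=1 BR=1, R=3, W=2
[1] MUL needs rd=1 wr=1: ok; after: ALU=3 MUL=0 MEM=1 BR=1, R=2, W=1
[2] MUL needs rd=2 wr=1: FU; after: ALU=3 MUL=0 MEM=1 BR=1, R=2, W=1
[3] ALU needs rd=1 wr=1: WAW; after: ALU=3 MUL=0 MEM=1 BR=1, R=2, W=1
[4] ALU needs rd=2 wr=1: ok; after: ALU=2 MUL=0 MEM=1 BR=1, R=0, W=0
[5] ALU needs rd=2 wr=1: RD_PORT; after: ALU=2 MUL=0 MEM=1 BR=1, R=0, W=0
[6] MEM needs rd=1 wr=1: RD_PORT; after: ALU=2 MUL=0 MEM=1 BR=1, R=0, W=0
[7] MEM needs rd=1 wr=0: RD_PORT; after: ALU=2 MUL=0 MEM=1 BR=1, R=0, W=0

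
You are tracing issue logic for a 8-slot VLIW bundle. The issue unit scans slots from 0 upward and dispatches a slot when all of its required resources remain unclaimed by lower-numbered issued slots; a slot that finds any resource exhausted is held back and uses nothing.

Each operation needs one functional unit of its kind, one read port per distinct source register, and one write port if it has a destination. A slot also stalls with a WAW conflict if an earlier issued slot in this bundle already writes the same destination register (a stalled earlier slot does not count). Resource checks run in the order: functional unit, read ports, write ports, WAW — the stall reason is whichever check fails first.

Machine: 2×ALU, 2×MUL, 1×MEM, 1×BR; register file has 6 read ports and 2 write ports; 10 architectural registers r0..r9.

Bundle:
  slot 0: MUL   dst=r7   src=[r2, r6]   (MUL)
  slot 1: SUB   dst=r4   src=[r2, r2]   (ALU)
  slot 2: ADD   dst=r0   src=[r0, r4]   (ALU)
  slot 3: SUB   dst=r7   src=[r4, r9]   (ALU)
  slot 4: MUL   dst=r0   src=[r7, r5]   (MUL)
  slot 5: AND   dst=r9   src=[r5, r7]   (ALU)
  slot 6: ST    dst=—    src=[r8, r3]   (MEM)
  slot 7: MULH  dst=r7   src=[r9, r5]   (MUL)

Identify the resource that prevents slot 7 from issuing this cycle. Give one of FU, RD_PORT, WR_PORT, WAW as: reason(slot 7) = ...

reason(slot 7) = RD_PORT

slot 0 (MUL): ISSUE — free A2,Mu1,Ld1,B1 rp4 wp1
slot 1 (ALU): ISSUE — free A1,Mu1,Ld1,B1 rp3 wp0
slot 2 (ALU): stall WR_PORT — free A1,Mu1,Ld1,B1 rp3 wp0
slot 3 (ALU): stall WR_PORT — free A1,Mu1,Ld1,B1 rp3 wp0
slot 4 (MUL): stall WR_PORT — free A1,Mu1,Ld1,B1 rp3 wp0
slot 5 (ALU): stall WR_PORT — free A1,Mu1,Ld1,B1 rp3 wp0
slot 6 (MEM): ISSUE — free A1,Mu1,Ld0,B1 rp1 wp0
slot 7 (MUL): stall RD_PORT — free A1,Mu1,Ld0,B1 rp1 wp0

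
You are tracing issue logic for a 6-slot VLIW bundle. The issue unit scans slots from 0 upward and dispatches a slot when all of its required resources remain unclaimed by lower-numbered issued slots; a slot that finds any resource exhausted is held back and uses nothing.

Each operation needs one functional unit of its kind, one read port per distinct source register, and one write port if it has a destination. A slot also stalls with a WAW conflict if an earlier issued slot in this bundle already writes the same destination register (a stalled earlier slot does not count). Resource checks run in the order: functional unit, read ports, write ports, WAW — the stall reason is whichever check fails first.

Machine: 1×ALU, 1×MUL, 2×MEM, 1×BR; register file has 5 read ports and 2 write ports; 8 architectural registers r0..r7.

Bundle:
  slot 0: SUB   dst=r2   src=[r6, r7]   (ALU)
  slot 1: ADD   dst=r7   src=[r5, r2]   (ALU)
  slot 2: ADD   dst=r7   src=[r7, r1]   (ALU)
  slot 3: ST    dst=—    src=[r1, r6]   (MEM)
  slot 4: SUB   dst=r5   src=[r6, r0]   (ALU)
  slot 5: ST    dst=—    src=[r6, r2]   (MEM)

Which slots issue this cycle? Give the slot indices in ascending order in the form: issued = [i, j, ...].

issued = [0, 3]

(0) want 1×ALU +2rd +1wr — yes → AL0|MU1|ME2|BR1|rd3|wr1
(1) want 1×ALU +2rd +1wr — FU → AL0|MU1|ME2|BR1|rd3|wr1
(2) want 1×ALU +2rd +1wr — FU → AL0|MU1|ME2|BR1|rd3|wr1
(3) want 1×MEM +2rd +0wr — yes → AL0|MU1|ME1|BR1|rd1|wr1
(4) want 1×ALU +2rd +1wr — FU → AL0|MU1|ME1|BR1|rd1|wr1
(5) want 1×MEM +2rd +0wr — RD_PORT → AL0|MU1|ME1|BR1|rd1|wr1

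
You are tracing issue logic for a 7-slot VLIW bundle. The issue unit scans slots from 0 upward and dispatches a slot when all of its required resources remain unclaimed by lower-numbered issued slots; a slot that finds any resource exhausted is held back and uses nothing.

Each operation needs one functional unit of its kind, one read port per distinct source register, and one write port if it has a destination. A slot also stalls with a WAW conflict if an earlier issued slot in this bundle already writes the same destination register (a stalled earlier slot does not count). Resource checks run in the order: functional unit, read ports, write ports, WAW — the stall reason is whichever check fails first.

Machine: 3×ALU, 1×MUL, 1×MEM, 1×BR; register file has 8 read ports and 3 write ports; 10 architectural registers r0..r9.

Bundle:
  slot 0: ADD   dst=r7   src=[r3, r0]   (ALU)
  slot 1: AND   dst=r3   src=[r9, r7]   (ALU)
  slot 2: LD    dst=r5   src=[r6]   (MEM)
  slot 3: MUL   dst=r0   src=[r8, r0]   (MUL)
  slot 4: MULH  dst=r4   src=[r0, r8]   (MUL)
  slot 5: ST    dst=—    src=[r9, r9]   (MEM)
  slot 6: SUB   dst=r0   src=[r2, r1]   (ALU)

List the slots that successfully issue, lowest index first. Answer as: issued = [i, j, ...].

  0. ALU→r7 ⇒ go  {2A/1Mu/1Ld/1B | 6r 2w}
  1. ALU→r3 ⇒ go  {1A/1Mu/1Ld/1B | 4r 1w}
  2. MEM→r5 ⇒ go  {1A/1Mu/0Ld/1B | 3r 0w}
  3. MUL→r0 ⇒ no(WR_PORT)  {1A/1Mu/0Ld/1B | 3r 0w}
  4. MUL→r4 ⇒ no(WR_PORT)  {1A/1Mu/0Ld/1B | 3r 0w}
  5. MEM ⇒ no(FU)  {1A/1Mu/0Ld/1B | 3r 0w}
  6. ALU→r0 ⇒ no(WR_PORT)  {1A/1Mu/0Ld/1B | 3r 0w}

issued = [0, 1, 2]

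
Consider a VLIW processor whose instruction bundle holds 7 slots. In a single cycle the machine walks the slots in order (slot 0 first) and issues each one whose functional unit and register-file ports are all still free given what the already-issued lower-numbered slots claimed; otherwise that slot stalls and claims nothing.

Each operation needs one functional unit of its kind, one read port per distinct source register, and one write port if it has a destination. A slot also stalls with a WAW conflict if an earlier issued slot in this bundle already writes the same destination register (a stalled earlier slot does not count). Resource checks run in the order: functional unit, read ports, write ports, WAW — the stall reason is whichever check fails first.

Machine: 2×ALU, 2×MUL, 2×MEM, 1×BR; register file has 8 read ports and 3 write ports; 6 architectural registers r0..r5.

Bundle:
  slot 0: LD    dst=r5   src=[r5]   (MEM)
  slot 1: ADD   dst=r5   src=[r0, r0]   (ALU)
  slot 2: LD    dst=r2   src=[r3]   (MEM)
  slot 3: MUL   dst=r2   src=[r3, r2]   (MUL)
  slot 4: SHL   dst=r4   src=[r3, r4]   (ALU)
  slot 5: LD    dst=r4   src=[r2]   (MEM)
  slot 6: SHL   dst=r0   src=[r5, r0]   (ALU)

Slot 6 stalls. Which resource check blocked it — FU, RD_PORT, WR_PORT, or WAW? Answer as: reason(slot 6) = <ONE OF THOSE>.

#0 MEM src=r5 dispatched  <A:2 Mu:2 Ld:1 B:1 rd:7 wr:2>
#1 ALU src=r0,r0 held:WAW  <A:2 Mu:2 Ld:1 B:1 rd:7 wr:2>
#2 MEM src=r3 dispatched  <A:2 Mu:2 Ld:0 B:1 rd:6 wr:1>
#3 MUL src=r3,r2 held:WAW  <A:2 Mu:2 Ld:0 B:1 rd:6 wr:1>
#4 ALU src=r3,r4 dispatched  <A:1 Mu:2 Ld:0 B:1 rd:4 wr:0>
#5 MEM src=r2 held:FU  <A:1 Mu:2 Ld:0 B:1 rd:4 wr:0>
#6 ALU src=r5,r0 held:WR_PORT  <A:1 Mu:2 Ld:0 B:1 rd:4 wr:0>

reason(slot 6) = WR_PORT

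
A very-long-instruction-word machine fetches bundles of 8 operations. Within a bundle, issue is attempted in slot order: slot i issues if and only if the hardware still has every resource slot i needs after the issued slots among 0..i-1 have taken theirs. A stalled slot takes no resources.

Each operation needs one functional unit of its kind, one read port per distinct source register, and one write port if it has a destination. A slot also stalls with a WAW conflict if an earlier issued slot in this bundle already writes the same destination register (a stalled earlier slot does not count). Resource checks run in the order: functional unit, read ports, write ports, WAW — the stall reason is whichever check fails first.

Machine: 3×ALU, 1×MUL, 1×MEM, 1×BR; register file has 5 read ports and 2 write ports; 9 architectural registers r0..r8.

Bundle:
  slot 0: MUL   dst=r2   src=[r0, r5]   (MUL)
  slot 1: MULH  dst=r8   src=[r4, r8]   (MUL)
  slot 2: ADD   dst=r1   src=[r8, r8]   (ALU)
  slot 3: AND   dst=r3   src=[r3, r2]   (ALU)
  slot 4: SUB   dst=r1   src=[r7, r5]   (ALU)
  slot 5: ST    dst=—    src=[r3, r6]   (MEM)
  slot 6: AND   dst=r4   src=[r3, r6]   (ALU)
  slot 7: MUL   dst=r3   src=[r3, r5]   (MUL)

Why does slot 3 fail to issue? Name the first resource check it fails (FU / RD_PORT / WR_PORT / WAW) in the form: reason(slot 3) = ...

#0 MUL src=r0,r5 dispatched  <A:3 Mu:0 Ld:1 B:1 rd:3 wr:1>
#1 MUL src=r4,r8 held:FU  <A:3 Mu:0 Ld:1 B:1 rd:3 wr:1>
#2 ALU src=r8,r8 dispatched  <A:2 Mu:0 Ld:1 B:1 rd:2 wr:0>
#3 ALU src=r3,r2 held:WR_PORT  <A:2 Mu:0 Ld:1 B:1 rd:2 wr:0>
#4 ALU src=r7,r5 held:WR_PORT  <A:2 Mu:0 Ld:1 B:1 rd:2 wr:0>
#5 MEM src=r3,r6 dispatched  <A:2 Mu:0 Ld:0 B:1 rd:0 wr:0>
#6 ALU src=r3,r6 held:RD_PORT  <A:2 Mu:0 Ld:0 B:1 rd:0 wr:0>
#7 MUL src=r3,r5 held:FU  <A:2 Mu:0 Ld:0 B:1 rd:0 wr:0>

reason(slot 3) = WR_PORT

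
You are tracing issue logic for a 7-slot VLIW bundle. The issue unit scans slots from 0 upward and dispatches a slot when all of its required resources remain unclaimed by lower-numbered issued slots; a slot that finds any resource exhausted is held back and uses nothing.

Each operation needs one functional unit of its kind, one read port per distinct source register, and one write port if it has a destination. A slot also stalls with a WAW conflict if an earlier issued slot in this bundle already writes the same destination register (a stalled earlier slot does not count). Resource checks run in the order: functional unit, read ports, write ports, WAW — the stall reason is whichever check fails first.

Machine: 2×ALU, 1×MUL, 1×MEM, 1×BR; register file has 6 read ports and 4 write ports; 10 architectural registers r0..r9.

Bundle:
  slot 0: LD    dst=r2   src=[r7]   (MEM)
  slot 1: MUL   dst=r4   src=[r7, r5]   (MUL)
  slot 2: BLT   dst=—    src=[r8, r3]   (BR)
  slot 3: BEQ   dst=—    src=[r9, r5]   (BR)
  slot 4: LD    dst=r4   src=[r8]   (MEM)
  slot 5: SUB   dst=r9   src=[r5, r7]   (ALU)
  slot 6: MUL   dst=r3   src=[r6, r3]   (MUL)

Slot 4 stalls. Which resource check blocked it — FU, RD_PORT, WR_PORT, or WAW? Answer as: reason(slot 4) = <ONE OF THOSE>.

reason(slot 4) = FU

slot 0 (MEM): ISSUE — free A2,Mu1,Ld0,B1 rp5 wp3
slot 1 (MUL): ISSUE — free A2,Mu0,Ld0,B1 rp3 wp2
slot 2 (BR): ISSUE — free A2,Mu0,Ld0,B0 rp1 wp2
slot 3 (BR): stall FU — free A2,Mu0,Ld0,B0 rp1 wp2
slot 4 (MEM): stall FU — free A2,Mu0,Ld0,B0 rp1 wp2
slot 5 (ALU): stall RD_PORT — free A2,Mu0,Ld0,B0 rp1 wp2
slot 6 (MUL): stall FU — free A2,Mu0,Ld0,B0 rp1 wp2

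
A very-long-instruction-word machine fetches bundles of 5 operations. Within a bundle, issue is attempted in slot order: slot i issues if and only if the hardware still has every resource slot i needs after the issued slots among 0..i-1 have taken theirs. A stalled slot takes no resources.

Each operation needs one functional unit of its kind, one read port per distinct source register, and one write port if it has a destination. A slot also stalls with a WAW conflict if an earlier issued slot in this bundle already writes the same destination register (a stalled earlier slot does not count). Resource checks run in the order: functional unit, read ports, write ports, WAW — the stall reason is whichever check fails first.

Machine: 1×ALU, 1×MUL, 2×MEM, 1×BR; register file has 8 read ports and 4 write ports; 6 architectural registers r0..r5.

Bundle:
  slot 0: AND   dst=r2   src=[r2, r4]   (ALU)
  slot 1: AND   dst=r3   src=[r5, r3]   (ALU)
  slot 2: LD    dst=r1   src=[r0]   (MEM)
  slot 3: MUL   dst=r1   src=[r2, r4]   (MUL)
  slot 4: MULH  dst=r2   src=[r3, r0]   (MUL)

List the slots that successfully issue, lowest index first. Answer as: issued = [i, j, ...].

#0 ALU src=r2,r4 dispatched  <A:0 Mu:1 Ld:2 B:1 rd:6 wr:3>
#1 ALU src=r5,r3 held:FU  <A:0 Mu:1 Ld:2 B:1 rd:6 wr:3>
#2 MEM src=r0 dispatched  <A:0 Mu:1 Ld:1 B:1 rd:5 wr:2>
#3 MUL src=r2,r4 held:WAW  <A:0 Mu:1 Ld:1 B:1 rd:5 wr:2>
#4 MUL src=r3,r0 held:WAW  <A:0 Mu:1 Ld:1 B:1 rd:5 wr:2>

issued = [0, 2]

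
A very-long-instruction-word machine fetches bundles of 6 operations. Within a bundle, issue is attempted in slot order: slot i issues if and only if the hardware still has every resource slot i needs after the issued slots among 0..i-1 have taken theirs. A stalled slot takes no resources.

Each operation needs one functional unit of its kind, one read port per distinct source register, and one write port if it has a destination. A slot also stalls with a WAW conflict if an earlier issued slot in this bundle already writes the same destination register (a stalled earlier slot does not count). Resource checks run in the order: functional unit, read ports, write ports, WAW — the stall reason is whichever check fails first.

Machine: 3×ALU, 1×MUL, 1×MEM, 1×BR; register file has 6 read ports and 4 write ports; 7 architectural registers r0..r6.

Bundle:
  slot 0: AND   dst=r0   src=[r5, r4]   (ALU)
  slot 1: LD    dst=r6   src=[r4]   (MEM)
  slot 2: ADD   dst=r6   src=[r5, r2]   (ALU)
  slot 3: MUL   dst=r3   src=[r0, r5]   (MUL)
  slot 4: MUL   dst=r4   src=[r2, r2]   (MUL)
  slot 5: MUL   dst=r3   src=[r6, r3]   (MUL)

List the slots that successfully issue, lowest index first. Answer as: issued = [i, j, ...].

issued = [0, 1, 3]

  0. ALU→r0 ⇒ go  {2A/1Mu/1Ld/1B | 4r 3w}
  1. MEM→r6 ⇒ go  {2A/1Mu/0Ld/1B | 3r 2w}
  2. ALU→r6 ⇒ no(WAW)  {2A/1Mu/0Ld/1B | 3r 2w}
  3. MUL→r3 ⇒ go  {2A/0Mu/0Ld/1B | 1r 1w}
  4. MUL→r4 ⇒ no(FU)  {2A/0Mu/0Ld/1B | 1r 1w}
  5. MUL→r3 ⇒ no(FU)  {2A/0Mu/0Ld/1B | 1r 1w}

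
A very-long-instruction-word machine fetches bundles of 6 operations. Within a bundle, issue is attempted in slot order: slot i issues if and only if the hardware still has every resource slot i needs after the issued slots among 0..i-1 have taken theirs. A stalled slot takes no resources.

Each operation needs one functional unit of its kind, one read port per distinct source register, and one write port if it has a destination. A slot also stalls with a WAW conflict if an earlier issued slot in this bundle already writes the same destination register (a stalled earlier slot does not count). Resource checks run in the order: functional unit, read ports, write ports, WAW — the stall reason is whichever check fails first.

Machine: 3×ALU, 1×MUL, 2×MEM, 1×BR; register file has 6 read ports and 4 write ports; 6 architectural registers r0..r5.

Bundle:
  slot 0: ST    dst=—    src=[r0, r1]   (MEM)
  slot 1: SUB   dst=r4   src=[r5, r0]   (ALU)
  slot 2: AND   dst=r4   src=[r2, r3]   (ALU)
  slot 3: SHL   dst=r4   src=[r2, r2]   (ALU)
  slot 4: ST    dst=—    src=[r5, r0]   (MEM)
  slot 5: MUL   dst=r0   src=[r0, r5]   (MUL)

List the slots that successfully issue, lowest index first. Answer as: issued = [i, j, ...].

issued = [0, 1, 4]

#0 MEM src=r0,r1 dispatched  <A:3 Mu:1 Ld:1 B:1 rd:4 wr:4>
#1 ALU src=r5,r0 dispatched  <A:2 Mu:1 Ld:1 B:1 rd:2 wr:3>
#2 ALU src=r2,r3 held:WAW  <A:2 Mu:1 Ld:1 B:1 rd:2 wr:3>
#3 ALU src=r2,r2 held:WAW  <A:2 Mu:1 Ld:1 B:1 rd:2 wr:3>
#4 MEM src=r5,r0 dispatched  <A:2 Mu:1 Ld:0 B:1 rd:0 wr:3>
#5 MUL src=r0,r5 held:RD_PORT  <A:2 Mu:1 Ld:0 B:1 rd:0 wr:3>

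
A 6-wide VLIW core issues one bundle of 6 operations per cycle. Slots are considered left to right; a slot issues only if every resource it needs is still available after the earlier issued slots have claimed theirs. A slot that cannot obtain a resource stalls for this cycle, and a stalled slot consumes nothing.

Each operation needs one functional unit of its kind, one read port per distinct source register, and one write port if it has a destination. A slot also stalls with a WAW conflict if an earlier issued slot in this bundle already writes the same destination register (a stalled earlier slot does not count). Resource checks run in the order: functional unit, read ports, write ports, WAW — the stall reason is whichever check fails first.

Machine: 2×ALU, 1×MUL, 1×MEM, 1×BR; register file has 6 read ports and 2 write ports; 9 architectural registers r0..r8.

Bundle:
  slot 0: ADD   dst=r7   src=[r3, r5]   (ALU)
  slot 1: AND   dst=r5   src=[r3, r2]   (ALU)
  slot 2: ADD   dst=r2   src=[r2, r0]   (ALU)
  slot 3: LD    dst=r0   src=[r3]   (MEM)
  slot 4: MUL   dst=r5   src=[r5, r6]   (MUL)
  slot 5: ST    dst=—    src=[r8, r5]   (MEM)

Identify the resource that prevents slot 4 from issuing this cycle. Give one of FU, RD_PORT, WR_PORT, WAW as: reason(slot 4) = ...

[0] ALU needs rd=2 wr=1: ok; after: ALU=1 MUL=1 MEM=1 BR=1, R=4, W=1
[1] ALU needs rd=2 wr=1: ok; after: ALU=0 MUL=1 MEM=1 BR=1, R=2, W=0
[2] ALU needs rd=2 wr=1: FU; after: ALU=0 MUL=1 MEM=1 BR=1, R=2, W=0
[3] MEM needs rd=1 wr=1: WR_PORT; after: ALU=0 MUL=1 MEM=1 BR=1, R=2, W=0
[4] MUL needs rd=2 wr=1: WR_PORT; after: ALU=0 MUL=1 MEM=1 BR=1, R=2, W=0
[5] MEM needs rd=2 wr=0: ok; after: ALU=0 MUL=1 MEM=0 BR=1, R=0, W=0

reason(slot 4) = WR_PORT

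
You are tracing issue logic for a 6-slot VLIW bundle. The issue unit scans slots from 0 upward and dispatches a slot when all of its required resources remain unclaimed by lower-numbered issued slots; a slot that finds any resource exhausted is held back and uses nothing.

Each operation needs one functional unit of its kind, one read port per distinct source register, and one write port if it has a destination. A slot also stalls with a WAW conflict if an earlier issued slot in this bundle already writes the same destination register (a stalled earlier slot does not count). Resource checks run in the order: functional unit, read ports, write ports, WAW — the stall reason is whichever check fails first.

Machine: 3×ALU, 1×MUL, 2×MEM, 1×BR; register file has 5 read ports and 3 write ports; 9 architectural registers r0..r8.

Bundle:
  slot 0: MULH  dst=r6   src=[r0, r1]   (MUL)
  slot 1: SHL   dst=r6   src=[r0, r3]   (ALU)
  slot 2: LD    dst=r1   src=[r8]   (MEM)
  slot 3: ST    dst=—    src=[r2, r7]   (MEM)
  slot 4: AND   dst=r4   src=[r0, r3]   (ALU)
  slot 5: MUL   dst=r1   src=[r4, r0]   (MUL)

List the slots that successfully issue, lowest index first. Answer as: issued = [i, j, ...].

slot 0 (MUL): ISSUE — free A3,Mu0,Ld2,B1 rp3 wp2
slot 1 (ALU): stall WAW — free A3,Mu0,Ld2,B1 rp3 wp2
slot 2 (MEM): ISSUE — free A3,Mu0,Ld1,B1 rp2 wp1
slot 3 (MEM): ISSUE — free A3,Mu0,Ld0,B1 rp0 wp1
slot 4 (ALU): stall RD_PORT — free A3,Mu0,Ld0,B1 rp0 wp1
slot 5 (MUL): stall FU — free A3,Mu0,Ld0,B1 rp0 wp1

issued = [0, 2, 3]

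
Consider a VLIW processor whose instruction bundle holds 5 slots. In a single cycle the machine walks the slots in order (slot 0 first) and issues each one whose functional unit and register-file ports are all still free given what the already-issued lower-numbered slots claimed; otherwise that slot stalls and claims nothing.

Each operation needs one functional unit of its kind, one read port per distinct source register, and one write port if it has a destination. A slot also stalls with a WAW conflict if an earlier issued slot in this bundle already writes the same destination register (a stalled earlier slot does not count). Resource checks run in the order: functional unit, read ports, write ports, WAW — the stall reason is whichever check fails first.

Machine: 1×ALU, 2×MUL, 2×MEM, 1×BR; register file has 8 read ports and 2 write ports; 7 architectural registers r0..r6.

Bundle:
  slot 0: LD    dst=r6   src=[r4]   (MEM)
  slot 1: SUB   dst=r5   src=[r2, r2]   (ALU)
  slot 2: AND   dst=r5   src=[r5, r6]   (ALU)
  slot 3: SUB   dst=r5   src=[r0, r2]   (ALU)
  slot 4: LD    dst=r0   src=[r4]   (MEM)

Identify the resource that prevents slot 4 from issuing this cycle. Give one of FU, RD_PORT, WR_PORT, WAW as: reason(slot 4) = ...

reason(slot 4) = WR_PORT

  0. MEM→r6 ⇒ go  {1A/2Mu/1Ld/1B | 7r 1w}
  1. ALU→r5 ⇒ go  {0A/2Mu/1Ld/1B | 6r 0w}
  2. ALU→r5 ⇒ no(FU)  {0A/2Mu/1Ld/1B | 6r 0w}
  3. ALU→r5 ⇒ no(FU)  {0A/2Mu/1Ld/1B | 6r 0w}
  4. MEM→r0 ⇒ no(WR_PORT)  {0A/2Mu/1Ld/1B | 6r 0w}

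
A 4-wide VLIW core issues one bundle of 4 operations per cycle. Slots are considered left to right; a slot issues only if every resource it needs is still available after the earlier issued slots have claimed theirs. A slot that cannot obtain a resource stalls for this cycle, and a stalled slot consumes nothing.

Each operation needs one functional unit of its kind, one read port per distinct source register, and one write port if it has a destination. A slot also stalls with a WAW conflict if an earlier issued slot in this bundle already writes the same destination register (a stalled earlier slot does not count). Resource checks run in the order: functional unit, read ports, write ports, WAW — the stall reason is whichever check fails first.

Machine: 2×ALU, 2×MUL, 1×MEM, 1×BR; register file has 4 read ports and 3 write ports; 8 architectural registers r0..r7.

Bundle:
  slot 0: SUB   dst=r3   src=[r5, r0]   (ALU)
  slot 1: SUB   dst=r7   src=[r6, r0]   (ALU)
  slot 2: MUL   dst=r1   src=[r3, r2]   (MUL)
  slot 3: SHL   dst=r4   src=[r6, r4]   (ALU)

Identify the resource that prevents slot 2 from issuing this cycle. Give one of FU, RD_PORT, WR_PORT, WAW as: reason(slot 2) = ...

reason(slot 2) = RD_PORT

[0] ALU needs rd=2 wr=1: ok; after: ALU=1 MUL=2 MEM=1 BR=1, R=2, W=2
[1] ALU needs rd=2 wr=1: ok; after: ALU=0 MUL=2 MEM=1 BR=1, R=0, W=1
[2] MUL needs rd=2 wr=1: RD_PORT; after: ALU=0 MUL=2 MEM=1 BR=1, R=0, W=1
[3] ALU needs rd=2 wr=1: FU; after: ALU=0 MUL=2 MEM=1 BR=1, R=0, W=1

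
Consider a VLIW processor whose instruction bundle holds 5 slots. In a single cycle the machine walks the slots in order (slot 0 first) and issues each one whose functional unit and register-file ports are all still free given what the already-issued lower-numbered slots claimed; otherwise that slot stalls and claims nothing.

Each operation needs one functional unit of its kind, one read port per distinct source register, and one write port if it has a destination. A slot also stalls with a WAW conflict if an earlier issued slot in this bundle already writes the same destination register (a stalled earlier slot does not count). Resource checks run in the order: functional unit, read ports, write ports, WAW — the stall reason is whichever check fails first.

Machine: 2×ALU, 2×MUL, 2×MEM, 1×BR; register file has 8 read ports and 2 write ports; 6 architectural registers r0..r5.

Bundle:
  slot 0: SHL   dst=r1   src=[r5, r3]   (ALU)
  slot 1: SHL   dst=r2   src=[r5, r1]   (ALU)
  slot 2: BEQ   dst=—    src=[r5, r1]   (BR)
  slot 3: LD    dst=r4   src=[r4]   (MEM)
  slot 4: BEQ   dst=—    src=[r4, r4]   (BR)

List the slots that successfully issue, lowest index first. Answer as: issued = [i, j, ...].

slot 0 (ALU): ISSUE — free A1,Mu2,Ld2,B1 rp6 wp1
slot 1 (ALU): ISSUE — free A0,Mu2,Ld2,B1 rp4 wp0
slot 2 (BR): ISSUE — free A0,Mu2,Ld2,B0 rp2 wp0
slot 3 (MEM): stall WR_PORT — free A0,Mu2,Ld2,B0 rp2 wp0
slot 4 (BR): stall FU — free A0,Mu2,Ld2,B0 rp2 wp0

issued = [0, 1, 2]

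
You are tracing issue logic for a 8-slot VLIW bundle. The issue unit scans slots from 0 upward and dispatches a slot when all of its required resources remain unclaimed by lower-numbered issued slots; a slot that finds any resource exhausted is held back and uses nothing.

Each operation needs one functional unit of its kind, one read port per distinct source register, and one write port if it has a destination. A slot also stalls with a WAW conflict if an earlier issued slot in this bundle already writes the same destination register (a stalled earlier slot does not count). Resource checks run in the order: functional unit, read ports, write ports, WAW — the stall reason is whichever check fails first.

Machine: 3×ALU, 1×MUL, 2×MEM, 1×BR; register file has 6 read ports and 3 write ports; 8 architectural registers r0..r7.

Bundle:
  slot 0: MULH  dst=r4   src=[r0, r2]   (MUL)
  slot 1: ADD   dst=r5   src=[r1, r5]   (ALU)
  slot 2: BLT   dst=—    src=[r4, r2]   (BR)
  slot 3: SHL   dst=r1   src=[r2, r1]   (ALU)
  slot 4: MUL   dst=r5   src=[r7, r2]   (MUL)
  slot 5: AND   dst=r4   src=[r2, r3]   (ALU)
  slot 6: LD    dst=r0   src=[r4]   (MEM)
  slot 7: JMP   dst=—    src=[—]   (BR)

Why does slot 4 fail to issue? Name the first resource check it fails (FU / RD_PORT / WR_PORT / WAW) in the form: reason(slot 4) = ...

  0. MUL→r4 ⇒ go  {3A/0Mu/2Ld/1B | 4r 2w}
  1. ALU→r5 ⇒ go  {2A/0Mu/2Ld/1B | 2r 1w}
  2. BR ⇒ go  {2A/0Mu/2Ld/0B | 0r 1w}
  3. ALU→r1 ⇒ no(RD_PORT)  {2A/0Mu/2Ld/0B | 0r 1w}
  4. MUL→r5 ⇒ no(FU)  {2A/0Mu/2Ld/0B | 0r 1w}
  5. ALU→r4 ⇒ no(RD_PORT)  {2A/0Mu/2Ld/0B | 0r 1w}
  6. MEM→r0 ⇒ no(RD_PORT)  {2A/0Mu/2Ld/0B | 0r 1w}
  7. BR ⇒ no(FU)  {2A/0Mu/2Ld/0B | 0r 1w}

reason(slot 4) = FU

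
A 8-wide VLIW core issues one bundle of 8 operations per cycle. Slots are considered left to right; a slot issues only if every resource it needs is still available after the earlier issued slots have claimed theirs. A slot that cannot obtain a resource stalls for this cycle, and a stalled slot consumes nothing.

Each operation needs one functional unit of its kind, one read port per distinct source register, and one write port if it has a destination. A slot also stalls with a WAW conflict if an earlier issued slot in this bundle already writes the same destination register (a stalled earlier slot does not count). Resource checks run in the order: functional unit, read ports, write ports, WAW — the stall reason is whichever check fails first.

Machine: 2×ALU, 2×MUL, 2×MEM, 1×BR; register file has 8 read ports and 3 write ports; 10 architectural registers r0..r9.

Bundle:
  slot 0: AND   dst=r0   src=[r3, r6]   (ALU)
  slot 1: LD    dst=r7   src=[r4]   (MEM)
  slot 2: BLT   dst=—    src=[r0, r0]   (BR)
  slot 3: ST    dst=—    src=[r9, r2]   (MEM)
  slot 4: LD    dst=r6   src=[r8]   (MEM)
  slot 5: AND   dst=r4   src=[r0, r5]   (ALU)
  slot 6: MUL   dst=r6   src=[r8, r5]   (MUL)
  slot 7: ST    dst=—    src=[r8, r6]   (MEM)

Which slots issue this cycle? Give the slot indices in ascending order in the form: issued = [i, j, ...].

issued = [0, 1, 2, 3, 5]

slot 0 (ALU): ISSUE — free A1,Mu2,Ld2,B1 rp6 wp2
slot 1 (MEM): ISSUE — free A1,Mu2,Ld1,B1 rp5 wp1
slot 2 (BR): ISSUE — free A1,Mu2,Ld1,B0 rp4 wp1
slot 3 (MEM): ISSUE — free A1,Mu2,Ld0,B0 rp2 wp1
slot 4 (MEM): stall FU — free A1,Mu2,Ld0,B0 rp2 wp1
slot 5 (ALU): ISSUE — free A0,Mu2,Ld0,B0 rp0 wp0
slot 6 (MUL): stall RD_PORT — free A0,Mu2,Ld0,B0 rp0 wp0
slot 7 (MEM): stall FU — free A0,Mu2,Ld0,B0 rp0 wp0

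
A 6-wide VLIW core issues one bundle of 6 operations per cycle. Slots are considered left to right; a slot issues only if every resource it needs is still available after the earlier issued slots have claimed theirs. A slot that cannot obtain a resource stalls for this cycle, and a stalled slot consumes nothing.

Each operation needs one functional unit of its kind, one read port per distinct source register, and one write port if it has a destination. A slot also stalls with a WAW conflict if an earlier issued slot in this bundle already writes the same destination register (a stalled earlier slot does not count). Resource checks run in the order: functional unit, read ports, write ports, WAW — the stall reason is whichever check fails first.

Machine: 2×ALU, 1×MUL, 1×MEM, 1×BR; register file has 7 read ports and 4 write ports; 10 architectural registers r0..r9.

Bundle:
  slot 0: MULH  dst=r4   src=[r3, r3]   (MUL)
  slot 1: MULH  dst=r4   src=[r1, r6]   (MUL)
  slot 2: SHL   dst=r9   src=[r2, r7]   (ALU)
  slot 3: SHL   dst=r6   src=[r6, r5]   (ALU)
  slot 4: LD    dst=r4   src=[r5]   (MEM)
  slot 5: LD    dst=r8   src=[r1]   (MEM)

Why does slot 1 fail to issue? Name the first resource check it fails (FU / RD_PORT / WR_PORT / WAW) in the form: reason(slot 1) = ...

[0] MUL needs rd=1 wr=1: ok; after: ALU=2 MUL=0 MEM=1 BR=1, R=6, W=3
[1] MUL needs rd=2 wr=1: FU; after: ALU=2 MUL=0 MEM=1 BR=1, R=6, W=3
[2] ALU needs rd=2 wr=1: ok; after: ALU=1 MUL=0 MEM=1 BR=1, R=4, W=2
[3] ALU needs rd=2 wr=1: ok; after: ALU=0 MUL=0 MEM=1 BR=1, R=2, W=1
[4] MEM needs rd=1 wr=1: WAW; after: ALU=0 MUL=0 MEM=1 BR=1, R=2, W=1
[5] MEM needs rd=1 wr=1: ok; after: ALU=0 MUL=0 MEM=0 BR=1, R=1, W=0

reason(slot 1) = FU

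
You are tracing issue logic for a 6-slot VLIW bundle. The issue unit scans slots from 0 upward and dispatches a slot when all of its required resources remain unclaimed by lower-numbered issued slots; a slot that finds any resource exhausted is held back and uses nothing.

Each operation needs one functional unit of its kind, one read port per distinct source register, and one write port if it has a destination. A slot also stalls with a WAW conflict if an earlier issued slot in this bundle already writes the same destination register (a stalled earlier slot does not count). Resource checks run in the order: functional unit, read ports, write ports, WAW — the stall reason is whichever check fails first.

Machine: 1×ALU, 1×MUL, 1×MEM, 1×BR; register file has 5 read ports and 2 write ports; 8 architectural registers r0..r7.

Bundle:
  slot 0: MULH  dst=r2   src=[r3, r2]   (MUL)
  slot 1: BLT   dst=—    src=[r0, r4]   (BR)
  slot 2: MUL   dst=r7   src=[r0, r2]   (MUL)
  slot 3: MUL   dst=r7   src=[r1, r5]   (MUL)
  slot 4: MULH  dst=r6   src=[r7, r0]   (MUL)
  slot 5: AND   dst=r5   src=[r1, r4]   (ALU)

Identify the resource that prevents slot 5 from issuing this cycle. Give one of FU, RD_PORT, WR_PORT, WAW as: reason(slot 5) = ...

(0) want 1×MUL +2rd +1wr — yes → AL1|MU0|ME1|BR1|rd3|wr1
(1) want 1×BR +2rd +0wr — yes → AL1|MU0|ME1|BR0|rd1|wr1
(2) want 1×MUL +2rd +1wr — FU → AL1|MU0|ME1|BR0|rd1|wr1
(3) want 1×MUL +2rd +1wr — FU → AL1|MU0|ME1|BR0|rd1|wr1
(4) want 1×MUL +2rd +1wr — FU → AL1|MU0|ME1|BR0|rd1|wr1
(5) want 1×ALU +2rd +1wr — RD_PORT → AL1|MU0|ME1|BR0|rd1|wr1

reason(slot 5) = RD_PORT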